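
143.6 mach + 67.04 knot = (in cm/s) 4.893e+06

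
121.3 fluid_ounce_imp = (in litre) 3.447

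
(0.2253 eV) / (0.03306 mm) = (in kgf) 1.113e-16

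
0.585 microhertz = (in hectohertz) 5.85e-09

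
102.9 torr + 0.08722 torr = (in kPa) 13.73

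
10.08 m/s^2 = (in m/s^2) 10.08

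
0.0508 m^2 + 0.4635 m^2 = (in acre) 0.0001271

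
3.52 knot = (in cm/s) 181.1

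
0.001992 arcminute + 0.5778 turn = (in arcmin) 1.248e+04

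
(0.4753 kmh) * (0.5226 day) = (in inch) 2.347e+05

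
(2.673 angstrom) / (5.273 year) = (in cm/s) 1.607e-16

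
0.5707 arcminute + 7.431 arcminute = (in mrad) 2.328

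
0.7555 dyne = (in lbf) 1.698e-06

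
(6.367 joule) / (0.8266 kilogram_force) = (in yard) 0.859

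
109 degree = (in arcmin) 6540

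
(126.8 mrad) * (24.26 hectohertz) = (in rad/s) 307.6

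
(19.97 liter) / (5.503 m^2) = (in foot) 0.01191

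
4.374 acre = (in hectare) 1.77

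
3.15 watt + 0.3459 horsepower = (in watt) 261.1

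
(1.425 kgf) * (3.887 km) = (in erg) 5.432e+11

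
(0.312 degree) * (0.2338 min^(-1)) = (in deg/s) 0.001216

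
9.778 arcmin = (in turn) 0.0004527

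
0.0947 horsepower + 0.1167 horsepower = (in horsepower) 0.2114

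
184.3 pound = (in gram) 8.36e+04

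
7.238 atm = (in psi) 106.4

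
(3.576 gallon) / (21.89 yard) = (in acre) 1.671e-07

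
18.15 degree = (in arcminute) 1089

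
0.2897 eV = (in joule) 4.642e-20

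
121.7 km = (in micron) 1.217e+11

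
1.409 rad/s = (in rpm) 13.45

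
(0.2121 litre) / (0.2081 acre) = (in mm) 0.0002519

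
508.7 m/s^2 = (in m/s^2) 508.7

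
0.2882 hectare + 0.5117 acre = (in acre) 1.224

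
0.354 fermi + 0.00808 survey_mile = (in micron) 1.3e+07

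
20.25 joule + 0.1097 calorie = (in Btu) 0.01963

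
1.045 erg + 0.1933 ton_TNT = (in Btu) 7.666e+05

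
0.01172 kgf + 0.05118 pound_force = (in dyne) 3.426e+04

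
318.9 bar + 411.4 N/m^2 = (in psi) 4625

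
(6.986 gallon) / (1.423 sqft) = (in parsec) 6.483e-18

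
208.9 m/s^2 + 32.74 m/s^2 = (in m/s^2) 241.6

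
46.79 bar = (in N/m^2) 4.679e+06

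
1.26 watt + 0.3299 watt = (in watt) 1.59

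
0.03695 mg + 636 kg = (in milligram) 6.36e+08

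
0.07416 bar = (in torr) 55.62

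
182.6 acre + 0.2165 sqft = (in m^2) 7.39e+05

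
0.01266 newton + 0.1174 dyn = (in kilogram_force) 0.001291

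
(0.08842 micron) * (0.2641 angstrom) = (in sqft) 2.514e-17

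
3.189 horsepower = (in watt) 2378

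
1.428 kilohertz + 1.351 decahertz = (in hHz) 14.42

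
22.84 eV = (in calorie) 8.746e-19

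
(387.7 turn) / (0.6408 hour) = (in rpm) 10.08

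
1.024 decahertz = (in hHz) 0.1024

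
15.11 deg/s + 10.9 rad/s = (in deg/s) 639.6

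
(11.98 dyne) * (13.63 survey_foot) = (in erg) 4977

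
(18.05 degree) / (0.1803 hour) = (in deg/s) 0.02781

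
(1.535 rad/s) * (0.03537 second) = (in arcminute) 186.6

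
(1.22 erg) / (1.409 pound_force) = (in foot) 6.386e-08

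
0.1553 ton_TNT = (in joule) 6.498e+08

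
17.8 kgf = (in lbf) 39.24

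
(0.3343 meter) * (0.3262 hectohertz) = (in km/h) 39.26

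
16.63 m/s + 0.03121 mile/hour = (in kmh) 59.92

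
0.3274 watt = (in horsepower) 0.0004391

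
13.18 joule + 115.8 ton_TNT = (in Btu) 4.592e+08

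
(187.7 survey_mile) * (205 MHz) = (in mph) 1.385e+14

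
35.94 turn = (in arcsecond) 4.658e+07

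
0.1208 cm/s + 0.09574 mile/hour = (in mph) 0.09844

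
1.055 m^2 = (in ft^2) 11.36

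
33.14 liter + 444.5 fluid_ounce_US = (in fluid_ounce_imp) 1629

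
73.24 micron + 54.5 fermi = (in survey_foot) 0.0002403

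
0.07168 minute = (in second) 4.301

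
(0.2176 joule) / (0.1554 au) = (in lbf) 2.104e-12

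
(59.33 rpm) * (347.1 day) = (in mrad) 1.863e+11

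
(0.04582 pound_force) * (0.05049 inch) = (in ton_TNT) 6.247e-14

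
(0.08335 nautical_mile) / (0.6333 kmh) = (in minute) 14.62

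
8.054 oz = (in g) 228.3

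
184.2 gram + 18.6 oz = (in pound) 1.569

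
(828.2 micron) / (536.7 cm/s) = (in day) 1.786e-09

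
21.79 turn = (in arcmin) 4.707e+05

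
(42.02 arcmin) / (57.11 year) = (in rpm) 6.481e-11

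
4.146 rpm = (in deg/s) 24.88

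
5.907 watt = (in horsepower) 0.007921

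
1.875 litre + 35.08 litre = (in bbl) 0.2324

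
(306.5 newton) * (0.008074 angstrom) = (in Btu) 2.346e-13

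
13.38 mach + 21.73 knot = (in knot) 8878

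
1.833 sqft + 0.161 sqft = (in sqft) 1.994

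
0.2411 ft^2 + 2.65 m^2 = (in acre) 0.0006604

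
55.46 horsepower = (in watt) 4.136e+04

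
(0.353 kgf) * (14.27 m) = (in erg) 4.94e+08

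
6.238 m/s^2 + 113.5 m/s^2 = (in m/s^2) 119.7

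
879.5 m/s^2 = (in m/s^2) 879.5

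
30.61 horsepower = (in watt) 2.283e+04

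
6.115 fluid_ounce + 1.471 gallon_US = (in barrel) 0.03616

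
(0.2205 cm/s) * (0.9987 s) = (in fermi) 2.202e+12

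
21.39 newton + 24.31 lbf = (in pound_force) 29.12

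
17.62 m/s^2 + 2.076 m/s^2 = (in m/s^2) 19.7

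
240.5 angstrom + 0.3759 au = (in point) 1.594e+14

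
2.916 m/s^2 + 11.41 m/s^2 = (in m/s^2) 14.33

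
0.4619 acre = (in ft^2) 2.012e+04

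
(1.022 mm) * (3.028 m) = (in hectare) 3.095e-07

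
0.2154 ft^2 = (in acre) 4.945e-06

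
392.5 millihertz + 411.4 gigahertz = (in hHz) 4.114e+09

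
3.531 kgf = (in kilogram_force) 3.531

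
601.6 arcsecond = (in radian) 0.002917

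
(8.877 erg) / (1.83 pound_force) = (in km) 1.091e-10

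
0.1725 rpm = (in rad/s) 0.01806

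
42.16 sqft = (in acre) 0.0009679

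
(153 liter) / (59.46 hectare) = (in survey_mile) 1.599e-10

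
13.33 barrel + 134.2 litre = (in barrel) 14.17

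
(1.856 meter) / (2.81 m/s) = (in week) 1.092e-06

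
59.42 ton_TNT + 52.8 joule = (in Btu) 2.356e+08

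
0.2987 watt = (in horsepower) 0.0004006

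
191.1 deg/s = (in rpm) 31.85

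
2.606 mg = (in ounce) 9.192e-05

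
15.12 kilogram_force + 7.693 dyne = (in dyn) 1.483e+07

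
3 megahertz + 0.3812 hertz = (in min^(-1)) 1.8e+08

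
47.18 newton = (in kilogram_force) 4.811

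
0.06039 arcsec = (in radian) 2.928e-07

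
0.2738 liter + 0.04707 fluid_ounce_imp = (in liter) 0.2751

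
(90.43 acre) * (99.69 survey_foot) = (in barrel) 6.994e+07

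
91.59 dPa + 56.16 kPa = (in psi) 8.147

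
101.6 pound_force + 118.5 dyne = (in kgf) 46.09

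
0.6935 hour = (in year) 7.917e-05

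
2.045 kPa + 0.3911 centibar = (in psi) 0.3533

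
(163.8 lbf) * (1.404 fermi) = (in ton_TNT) 2.445e-22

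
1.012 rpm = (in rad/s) 0.106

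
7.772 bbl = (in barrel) 7.772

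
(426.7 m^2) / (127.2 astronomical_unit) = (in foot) 7.357e-11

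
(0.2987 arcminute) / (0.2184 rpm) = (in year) 1.205e-10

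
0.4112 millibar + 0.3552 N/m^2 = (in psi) 0.006015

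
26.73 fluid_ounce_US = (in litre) 0.7905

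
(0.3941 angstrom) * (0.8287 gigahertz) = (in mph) 0.07306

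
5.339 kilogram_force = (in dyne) 5.236e+06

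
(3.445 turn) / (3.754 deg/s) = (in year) 1.048e-05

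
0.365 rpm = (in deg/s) 2.19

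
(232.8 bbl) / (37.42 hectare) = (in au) 6.612e-16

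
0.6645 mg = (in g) 0.0006645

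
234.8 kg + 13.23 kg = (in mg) 2.48e+08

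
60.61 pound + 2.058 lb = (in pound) 62.67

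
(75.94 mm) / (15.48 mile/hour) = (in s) 0.01097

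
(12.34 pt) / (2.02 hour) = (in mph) 1.339e-06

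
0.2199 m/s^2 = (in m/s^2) 0.2199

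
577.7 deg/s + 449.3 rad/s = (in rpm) 4387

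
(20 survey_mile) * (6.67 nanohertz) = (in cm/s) 0.02147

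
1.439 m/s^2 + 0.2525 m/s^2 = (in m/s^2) 1.692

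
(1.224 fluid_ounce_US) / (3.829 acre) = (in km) 2.336e-12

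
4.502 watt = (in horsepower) 0.006037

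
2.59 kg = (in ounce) 91.36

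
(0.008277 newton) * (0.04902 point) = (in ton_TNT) 3.421e-17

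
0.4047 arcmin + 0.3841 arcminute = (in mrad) 0.2295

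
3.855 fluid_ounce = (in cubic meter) 0.000114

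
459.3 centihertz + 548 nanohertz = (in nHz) 4.593e+09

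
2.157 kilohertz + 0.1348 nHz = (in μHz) 2.157e+09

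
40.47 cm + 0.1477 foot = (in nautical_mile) 0.0002428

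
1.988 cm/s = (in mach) 5.838e-05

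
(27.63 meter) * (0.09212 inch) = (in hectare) 6.465e-06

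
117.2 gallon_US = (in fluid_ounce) 1.5e+04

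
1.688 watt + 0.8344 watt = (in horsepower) 0.003383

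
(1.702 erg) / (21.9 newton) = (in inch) 3.06e-07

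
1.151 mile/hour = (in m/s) 0.5145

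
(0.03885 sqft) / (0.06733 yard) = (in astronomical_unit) 3.919e-13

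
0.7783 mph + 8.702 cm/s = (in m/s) 0.435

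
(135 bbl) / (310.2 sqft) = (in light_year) 7.872e-17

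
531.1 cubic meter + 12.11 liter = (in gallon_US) 1.403e+05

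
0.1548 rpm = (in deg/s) 0.9288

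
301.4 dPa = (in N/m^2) 30.14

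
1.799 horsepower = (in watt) 1342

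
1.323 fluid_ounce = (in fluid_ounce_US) 1.323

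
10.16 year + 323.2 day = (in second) 3.483e+08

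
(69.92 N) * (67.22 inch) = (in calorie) 28.53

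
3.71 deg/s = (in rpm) 0.6183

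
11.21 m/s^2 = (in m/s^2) 11.21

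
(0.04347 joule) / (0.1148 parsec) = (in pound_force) 2.759e-18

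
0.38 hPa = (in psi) 0.005511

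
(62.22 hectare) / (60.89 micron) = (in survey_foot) 3.352e+10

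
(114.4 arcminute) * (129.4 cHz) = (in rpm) 0.4112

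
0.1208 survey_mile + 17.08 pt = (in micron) 1.944e+08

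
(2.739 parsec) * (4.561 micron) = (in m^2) 3.855e+11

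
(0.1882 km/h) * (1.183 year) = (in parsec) 6.321e-11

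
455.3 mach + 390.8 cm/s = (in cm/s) 1.55e+07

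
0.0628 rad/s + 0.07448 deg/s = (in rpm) 0.6121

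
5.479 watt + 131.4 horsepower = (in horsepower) 131.4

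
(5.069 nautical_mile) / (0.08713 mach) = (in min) 5.274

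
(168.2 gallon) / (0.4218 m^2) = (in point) 4279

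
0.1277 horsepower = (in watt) 95.23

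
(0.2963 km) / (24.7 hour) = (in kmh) 0.012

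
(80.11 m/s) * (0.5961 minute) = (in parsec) 9.286e-14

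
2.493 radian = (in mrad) 2493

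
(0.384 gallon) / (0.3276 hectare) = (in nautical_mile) 2.396e-10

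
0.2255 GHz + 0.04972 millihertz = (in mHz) 2.255e+11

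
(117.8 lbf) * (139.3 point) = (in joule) 25.75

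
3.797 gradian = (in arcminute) 205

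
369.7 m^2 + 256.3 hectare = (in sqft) 2.759e+07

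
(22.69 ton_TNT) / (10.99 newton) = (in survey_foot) 2.834e+10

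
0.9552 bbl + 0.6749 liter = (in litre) 152.5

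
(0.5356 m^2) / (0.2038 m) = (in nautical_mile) 0.001419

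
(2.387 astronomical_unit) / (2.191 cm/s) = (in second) 1.63e+13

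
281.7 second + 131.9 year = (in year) 131.9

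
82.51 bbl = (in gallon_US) 3465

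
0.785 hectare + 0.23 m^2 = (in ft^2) 8.45e+04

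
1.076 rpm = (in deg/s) 6.456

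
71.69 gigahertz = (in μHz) 7.169e+16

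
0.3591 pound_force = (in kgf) 0.1629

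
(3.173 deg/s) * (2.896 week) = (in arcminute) 3.335e+08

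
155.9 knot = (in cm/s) 8020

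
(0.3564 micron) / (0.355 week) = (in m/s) 1.66e-12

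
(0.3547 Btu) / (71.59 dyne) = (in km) 522.7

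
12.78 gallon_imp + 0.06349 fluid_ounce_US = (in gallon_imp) 12.78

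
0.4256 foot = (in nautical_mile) 7.004e-05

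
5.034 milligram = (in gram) 0.005034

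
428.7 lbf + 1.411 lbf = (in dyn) 1.913e+08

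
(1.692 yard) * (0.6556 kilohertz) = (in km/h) 3652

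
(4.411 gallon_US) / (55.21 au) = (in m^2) 2.022e-15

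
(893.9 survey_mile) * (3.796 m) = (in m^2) 5.461e+06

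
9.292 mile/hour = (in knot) 8.075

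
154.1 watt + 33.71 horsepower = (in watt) 2.529e+04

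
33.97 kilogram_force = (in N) 333.1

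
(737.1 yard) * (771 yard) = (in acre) 117.4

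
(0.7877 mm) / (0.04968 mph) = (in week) 5.864e-08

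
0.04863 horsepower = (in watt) 36.26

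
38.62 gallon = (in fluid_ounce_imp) 5145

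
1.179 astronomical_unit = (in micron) 1.764e+17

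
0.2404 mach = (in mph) 183.1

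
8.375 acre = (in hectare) 3.389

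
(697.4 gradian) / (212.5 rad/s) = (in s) 0.05155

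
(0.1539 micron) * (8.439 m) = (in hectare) 1.299e-10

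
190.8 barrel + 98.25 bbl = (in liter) 4.596e+04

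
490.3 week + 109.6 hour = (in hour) 8.248e+04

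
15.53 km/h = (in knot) 8.386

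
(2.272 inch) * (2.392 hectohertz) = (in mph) 30.88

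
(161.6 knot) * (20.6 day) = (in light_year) 1.564e-08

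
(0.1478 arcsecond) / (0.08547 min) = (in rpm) 1.334e-06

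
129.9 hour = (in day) 5.412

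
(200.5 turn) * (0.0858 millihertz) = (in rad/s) 0.1081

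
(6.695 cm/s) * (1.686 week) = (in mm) 6.827e+07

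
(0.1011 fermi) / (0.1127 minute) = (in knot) 2.906e-17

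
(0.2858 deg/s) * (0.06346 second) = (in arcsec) 65.29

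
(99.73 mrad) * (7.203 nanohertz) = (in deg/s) 4.116e-08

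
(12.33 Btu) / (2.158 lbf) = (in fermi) 1.355e+18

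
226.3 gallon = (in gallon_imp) 188.4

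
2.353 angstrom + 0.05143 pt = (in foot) 5.953e-05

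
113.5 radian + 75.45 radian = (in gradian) 1.203e+04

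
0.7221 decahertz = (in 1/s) 7.221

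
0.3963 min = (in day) 0.0002752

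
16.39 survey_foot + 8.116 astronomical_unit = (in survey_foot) 3.983e+12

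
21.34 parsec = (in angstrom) 6.585e+27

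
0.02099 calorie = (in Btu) 8.324e-05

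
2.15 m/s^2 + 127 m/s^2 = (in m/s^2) 129.2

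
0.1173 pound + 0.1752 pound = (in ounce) 4.68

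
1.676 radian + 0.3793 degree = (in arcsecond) 3.471e+05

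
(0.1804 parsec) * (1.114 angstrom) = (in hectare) 62.01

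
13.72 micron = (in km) 1.372e-08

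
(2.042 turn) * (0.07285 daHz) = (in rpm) 89.26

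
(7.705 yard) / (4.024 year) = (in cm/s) 5.552e-06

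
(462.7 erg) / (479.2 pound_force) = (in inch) 8.546e-07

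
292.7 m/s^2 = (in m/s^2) 292.7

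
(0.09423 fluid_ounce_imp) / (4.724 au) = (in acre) 9.362e-22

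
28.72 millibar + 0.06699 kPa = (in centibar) 2.939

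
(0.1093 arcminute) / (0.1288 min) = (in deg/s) 0.0002357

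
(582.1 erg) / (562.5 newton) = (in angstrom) 1035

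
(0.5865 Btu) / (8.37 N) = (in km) 0.07393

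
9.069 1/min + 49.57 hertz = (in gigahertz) 4.972e-08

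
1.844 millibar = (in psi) 0.02674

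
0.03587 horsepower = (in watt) 26.75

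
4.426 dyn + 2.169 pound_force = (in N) 9.648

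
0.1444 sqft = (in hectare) 1.342e-06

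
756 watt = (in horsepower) 1.014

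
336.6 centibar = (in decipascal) 3.366e+06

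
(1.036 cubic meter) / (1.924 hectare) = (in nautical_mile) 2.907e-08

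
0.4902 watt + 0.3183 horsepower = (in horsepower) 0.319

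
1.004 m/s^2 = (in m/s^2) 1.004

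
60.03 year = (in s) 1.893e+09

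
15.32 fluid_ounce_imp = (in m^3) 0.0004353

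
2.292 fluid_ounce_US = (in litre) 0.06778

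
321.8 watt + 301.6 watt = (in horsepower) 0.836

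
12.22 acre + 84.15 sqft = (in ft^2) 5.324e+05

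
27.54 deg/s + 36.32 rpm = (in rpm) 40.91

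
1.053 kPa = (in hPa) 10.53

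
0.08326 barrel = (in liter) 13.24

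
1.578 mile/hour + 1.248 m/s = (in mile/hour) 4.37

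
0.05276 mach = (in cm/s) 1796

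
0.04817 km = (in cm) 4817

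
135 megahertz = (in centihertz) 1.35e+10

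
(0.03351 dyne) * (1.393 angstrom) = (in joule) 4.668e-17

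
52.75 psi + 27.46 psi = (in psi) 80.21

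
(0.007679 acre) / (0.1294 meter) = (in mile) 0.1492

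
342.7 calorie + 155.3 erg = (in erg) 1.434e+10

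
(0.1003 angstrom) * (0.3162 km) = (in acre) 7.837e-13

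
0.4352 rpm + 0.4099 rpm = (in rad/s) 0.0885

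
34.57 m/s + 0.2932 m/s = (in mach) 0.1024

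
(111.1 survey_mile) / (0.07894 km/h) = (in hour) 2265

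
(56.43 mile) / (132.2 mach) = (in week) 3.336e-06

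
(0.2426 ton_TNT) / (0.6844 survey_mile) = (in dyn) 9.216e+10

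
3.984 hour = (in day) 0.166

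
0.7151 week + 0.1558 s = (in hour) 120.1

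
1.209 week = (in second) 7.312e+05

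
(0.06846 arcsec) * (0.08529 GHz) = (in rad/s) 28.31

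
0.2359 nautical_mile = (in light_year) 4.618e-14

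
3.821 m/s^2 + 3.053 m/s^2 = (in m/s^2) 6.874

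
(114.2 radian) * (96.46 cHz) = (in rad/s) 110.2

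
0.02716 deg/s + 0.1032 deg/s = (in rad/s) 0.002275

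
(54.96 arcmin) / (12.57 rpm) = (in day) 1.406e-07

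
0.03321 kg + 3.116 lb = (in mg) 1.447e+06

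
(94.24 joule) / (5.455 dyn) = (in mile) 1073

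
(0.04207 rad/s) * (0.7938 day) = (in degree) 1.653e+05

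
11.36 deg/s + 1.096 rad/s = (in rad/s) 1.294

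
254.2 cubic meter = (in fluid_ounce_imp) 8.947e+06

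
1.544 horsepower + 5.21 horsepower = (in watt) 5036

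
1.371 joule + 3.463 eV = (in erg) 1.371e+07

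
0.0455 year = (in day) 16.61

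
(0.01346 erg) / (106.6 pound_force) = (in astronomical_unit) 1.897e-23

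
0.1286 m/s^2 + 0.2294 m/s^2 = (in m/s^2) 0.358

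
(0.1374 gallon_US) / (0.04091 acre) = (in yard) 3.436e-06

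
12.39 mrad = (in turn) 0.001972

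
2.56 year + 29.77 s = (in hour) 2.243e+04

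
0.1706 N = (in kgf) 0.0174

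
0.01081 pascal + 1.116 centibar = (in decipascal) 1.116e+04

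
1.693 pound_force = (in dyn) 7.531e+05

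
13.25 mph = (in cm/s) 592.3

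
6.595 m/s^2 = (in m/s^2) 6.595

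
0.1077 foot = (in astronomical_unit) 2.194e-13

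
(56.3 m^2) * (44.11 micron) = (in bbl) 0.01562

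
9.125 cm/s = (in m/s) 0.09125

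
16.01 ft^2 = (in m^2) 1.487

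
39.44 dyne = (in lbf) 8.866e-05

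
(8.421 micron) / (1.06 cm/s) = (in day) 9.195e-09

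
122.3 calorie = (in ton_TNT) 1.223e-07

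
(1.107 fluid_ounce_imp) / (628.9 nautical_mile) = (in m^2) 2.7e-11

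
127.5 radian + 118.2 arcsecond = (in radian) 127.5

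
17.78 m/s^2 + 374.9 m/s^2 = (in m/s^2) 392.7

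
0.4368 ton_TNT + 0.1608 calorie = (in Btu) 1.732e+06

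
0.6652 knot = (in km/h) 1.232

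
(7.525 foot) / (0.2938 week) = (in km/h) 4.647e-05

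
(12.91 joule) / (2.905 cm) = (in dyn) 4.444e+07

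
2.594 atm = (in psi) 38.12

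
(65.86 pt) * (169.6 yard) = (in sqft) 38.78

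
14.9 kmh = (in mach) 0.01216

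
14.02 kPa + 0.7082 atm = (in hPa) 857.8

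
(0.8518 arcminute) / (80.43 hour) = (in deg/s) 4.903e-08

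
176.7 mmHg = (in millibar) 235.6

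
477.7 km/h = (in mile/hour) 296.8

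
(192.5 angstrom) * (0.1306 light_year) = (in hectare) 2378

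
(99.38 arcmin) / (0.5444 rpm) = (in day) 5.869e-06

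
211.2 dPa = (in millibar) 0.2112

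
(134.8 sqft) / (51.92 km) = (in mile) 1.499e-07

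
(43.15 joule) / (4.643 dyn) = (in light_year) 9.823e-11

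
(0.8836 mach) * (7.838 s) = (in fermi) 2.358e+18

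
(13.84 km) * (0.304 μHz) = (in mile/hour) 0.009412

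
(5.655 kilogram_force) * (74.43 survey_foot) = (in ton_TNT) 3.007e-07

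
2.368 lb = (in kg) 1.074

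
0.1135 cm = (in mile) 7.053e-07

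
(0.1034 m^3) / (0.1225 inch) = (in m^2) 33.23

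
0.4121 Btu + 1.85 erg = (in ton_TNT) 1.039e-07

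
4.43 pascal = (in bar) 4.43e-05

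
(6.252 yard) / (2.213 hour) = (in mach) 2.107e-06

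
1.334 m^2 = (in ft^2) 14.36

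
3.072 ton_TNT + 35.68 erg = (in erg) 1.285e+17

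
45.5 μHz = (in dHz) 0.000455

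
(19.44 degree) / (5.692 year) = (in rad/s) 1.89e-09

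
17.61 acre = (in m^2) 7.127e+04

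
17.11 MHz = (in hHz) 1.711e+05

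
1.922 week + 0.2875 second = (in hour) 322.9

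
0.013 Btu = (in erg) 1.372e+08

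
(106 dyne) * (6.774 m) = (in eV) 4.482e+16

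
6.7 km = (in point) 1.899e+07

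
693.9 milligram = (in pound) 0.00153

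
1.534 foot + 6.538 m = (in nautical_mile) 0.003783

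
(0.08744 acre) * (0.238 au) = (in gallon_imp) 2.771e+15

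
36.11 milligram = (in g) 0.03611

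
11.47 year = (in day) 4187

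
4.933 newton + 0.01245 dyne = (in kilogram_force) 0.503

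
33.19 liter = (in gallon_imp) 7.301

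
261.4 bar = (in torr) 1.961e+05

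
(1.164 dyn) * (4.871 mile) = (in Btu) 8.649e-05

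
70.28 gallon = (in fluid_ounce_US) 8996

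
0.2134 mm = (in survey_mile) 1.326e-07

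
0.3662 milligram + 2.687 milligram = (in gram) 0.003053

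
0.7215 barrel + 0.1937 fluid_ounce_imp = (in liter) 114.7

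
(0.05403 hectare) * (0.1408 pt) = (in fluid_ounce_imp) 944.5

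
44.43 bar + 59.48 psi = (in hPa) 4.853e+04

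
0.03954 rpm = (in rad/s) 0.004141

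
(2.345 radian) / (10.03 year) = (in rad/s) 7.414e-09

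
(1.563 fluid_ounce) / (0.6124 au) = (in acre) 1.247e-19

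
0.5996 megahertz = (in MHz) 0.5996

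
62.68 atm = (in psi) 921.1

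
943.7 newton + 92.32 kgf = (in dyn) 1.849e+08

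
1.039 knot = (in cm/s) 53.45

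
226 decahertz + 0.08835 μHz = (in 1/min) 1.356e+05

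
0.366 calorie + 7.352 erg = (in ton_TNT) 3.66e-10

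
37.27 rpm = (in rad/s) 3.903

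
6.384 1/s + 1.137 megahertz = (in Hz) 1.137e+06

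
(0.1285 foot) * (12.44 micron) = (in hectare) 4.872e-11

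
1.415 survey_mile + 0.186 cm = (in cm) 2.277e+05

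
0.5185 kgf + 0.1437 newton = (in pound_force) 1.175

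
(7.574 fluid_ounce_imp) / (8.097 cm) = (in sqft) 0.02861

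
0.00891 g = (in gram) 0.00891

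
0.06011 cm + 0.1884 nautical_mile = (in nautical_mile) 0.1884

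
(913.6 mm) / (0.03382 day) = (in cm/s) 0.03127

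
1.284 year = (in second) 4.049e+07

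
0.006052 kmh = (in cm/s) 0.1681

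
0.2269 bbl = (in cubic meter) 0.03607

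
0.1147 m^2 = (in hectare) 1.147e-05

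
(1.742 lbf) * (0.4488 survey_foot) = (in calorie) 0.2533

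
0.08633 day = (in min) 124.3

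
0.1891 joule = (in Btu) 0.0001792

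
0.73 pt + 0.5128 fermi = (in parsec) 8.346e-21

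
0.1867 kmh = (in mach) 0.0001523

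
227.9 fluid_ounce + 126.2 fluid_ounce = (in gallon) 2.766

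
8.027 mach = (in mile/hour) 6114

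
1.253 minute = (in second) 75.18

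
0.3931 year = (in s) 1.24e+07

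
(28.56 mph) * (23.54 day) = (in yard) 2.84e+07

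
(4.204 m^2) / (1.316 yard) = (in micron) 3.494e+06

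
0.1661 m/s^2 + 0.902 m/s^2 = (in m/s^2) 1.068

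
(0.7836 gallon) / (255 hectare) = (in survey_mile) 7.228e-13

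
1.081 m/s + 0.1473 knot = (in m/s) 1.157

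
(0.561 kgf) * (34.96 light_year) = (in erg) 1.82e+25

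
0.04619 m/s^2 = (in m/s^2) 0.04619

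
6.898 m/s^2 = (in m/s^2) 6.898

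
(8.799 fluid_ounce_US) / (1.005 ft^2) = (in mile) 1.732e-06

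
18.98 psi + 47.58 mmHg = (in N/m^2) 1.372e+05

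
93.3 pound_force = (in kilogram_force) 42.32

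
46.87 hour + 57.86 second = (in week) 0.2791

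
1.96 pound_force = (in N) 8.719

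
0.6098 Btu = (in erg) 6.434e+09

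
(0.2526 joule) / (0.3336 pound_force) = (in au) 1.138e-12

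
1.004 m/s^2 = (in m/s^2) 1.004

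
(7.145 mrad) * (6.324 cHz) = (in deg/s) 0.02589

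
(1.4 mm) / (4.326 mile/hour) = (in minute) 1.207e-05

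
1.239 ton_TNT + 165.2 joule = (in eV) 3.236e+28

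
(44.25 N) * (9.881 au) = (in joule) 6.541e+13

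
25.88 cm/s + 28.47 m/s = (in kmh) 103.4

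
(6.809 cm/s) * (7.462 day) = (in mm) 4.39e+07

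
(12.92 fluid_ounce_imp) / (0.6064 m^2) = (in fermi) 6.054e+11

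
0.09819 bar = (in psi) 1.424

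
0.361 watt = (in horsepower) 0.0004841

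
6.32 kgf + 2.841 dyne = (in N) 61.98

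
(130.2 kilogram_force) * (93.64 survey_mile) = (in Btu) 1.824e+05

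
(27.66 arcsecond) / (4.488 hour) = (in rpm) 7.926e-08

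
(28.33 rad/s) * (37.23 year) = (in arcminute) 1.143e+14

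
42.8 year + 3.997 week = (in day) 1.565e+04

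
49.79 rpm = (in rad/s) 5.214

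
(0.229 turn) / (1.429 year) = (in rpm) 3.049e-07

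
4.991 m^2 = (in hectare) 0.0004991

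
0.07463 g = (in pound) 0.0001645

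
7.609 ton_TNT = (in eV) 1.987e+29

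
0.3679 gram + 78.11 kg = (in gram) 7.811e+04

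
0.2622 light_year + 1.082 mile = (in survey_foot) 8.138e+15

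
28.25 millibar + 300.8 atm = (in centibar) 3.048e+04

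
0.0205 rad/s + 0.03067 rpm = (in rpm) 0.2264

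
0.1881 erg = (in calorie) 4.496e-09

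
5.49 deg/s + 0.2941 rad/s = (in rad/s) 0.3899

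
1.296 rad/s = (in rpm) 12.38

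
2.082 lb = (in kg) 0.9444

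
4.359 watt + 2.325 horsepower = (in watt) 1738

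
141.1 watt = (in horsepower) 0.1892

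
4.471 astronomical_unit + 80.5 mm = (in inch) 2.633e+13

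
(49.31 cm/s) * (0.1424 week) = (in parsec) 1.376e-12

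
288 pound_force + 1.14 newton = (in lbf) 288.3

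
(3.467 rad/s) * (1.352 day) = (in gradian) 2.578e+07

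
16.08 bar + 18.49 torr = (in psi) 233.6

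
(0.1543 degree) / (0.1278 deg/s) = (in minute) 0.02012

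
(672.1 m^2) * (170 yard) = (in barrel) 6.571e+05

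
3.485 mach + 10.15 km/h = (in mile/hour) 2661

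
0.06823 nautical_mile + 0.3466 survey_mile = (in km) 0.6842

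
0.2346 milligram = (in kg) 2.346e-07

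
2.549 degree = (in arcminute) 152.9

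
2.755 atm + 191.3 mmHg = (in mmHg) 2285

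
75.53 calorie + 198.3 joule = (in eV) 3.21e+21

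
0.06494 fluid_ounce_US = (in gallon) 0.0005073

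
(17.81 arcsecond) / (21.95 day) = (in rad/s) 4.553e-11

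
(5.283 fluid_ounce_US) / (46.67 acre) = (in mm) 8.272e-07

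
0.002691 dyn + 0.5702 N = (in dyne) 5.702e+04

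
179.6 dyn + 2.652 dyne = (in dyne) 182.3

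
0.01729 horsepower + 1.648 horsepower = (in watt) 1242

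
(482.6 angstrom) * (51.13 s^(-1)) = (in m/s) 2.468e-06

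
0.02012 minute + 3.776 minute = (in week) 0.0003766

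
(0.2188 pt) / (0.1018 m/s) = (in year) 2.404e-11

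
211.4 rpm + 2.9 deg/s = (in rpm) 211.9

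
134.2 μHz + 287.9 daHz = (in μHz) 2.879e+09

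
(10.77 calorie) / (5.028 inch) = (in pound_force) 79.32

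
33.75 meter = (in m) 33.75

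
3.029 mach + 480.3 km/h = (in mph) 2606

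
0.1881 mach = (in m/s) 64.05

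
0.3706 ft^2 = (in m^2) 0.03443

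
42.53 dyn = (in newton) 0.0004253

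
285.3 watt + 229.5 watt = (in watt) 514.8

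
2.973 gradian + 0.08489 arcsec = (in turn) 0.007433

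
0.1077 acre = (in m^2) 435.8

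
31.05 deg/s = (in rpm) 5.175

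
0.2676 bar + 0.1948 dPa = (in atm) 0.2641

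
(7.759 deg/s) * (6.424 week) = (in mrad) 5.261e+08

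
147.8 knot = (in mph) 170.1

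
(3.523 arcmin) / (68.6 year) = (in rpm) 4.524e-12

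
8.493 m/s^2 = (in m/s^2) 8.493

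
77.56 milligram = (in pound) 0.000171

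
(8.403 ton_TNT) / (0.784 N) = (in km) 4.484e+07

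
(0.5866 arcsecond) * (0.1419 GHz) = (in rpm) 3854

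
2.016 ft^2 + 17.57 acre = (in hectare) 7.11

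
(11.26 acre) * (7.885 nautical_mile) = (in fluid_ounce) 2.25e+13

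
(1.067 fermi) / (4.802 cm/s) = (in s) 2.222e-14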